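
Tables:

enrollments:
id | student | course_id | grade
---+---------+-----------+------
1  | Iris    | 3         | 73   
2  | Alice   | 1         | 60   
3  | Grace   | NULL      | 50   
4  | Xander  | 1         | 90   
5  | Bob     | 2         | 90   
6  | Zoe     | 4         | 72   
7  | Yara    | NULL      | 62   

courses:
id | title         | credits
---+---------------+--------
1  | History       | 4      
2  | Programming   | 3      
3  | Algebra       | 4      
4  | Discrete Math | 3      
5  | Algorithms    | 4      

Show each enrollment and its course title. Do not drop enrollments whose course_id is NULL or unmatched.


LEFT JOIN keeps every row from enrollments (the left table); where course_id has no match in courses, the course columns become NULL. Walk through each enrollment:
  - enrollment 1 (Iris): course_id=3 -> matches Algebra
  - enrollment 2 (Alice): course_id=1 -> matches History
  - enrollment 3 (Grace): course_id=NULL, no match -> kept with NULL
  - enrollment 4 (Xander): course_id=1 -> matches History
  - enrollment 5 (Bob): course_id=2 -> matches Programming
  - enrollment 6 (Zoe): course_id=4 -> matches Discrete Math
  - enrollment 7 (Yara): course_id=NULL, no match -> kept with NULL
All 7 rows appear; 2 have NULL course.

SQL:
SELECT a.student, b.title AS course
FROM enrollments a
LEFT JOIN courses b ON a.course_id = b.id

Result:
student | course       
--------+--------------
Iris    | Algebra      
Alice   | History      
Grace   | NULL         
Xander  | History      
Bob     | Programming  
Zoe     | Discrete Math
Yara    | NULL         


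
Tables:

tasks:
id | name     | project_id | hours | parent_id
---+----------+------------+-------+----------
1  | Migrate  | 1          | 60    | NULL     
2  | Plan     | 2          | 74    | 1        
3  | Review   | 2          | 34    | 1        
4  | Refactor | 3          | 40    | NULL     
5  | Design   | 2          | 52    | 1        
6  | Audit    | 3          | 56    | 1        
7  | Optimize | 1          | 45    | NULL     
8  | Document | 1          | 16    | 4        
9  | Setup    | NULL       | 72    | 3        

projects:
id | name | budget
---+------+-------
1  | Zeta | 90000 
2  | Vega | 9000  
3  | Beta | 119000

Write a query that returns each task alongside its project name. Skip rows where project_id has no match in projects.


INNER JOIN keeps only tasks rows whose project_id matches an id in projects. Walk through each task:
  - task 1 (Migrate): project_id=1 -> matches Zeta
  - task 2 (Plan): project_id=2 -> matches Vega
  - task 3 (Review): project_id=2 -> matches Vega
  - task 4 (Refactor): project_id=3 -> matches Beta
  - task 5 (Design): project_id=2 -> matches Vega
  - task 6 (Audit): project_id=3 -> matches Beta
  - task 7 (Optimize): project_id=1 -> matches Zeta
  - task 8 (Document): project_id=1 -> matches Zeta
  - task 9 (Setup): project_id=NULL, no match -> dropped
So 1 of 9 rows is dropped.

SQL:
SELECT a.name, b.name AS project
FROM tasks a
INNER JOIN projects b ON a.project_id = b.id

Result:
name     | project
---------+--------
Migrate  | Zeta   
Plan     | Vega   
Review   | Vega   
Refactor | Beta   
Design   | Vega   
Audit    | Beta   
Optimize | Zeta   
Document | Zeta   


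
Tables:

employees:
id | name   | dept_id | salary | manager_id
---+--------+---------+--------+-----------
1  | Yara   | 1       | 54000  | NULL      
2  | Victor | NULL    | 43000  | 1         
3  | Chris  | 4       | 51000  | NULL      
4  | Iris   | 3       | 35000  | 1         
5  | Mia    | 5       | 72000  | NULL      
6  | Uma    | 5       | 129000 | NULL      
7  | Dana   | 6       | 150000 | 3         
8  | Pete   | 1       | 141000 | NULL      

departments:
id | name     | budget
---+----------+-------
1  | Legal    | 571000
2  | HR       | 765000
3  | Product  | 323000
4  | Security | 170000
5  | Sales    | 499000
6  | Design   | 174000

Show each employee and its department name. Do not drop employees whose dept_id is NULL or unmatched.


LEFT JOIN keeps every row from employees (the left table); where dept_id has no match in departments, the department columns become NULL. Walk through each employee:
  - employee 1 (Yara): dept_id=1 -> matches Legal
  - employee 2 (Victor): dept_id=NULL, no match -> kept with NULL
  - employee 3 (Chris): dept_id=4 -> matches Security
  - employee 4 (Iris): dept_id=3 -> matches Product
  - employee 5 (Mia): dept_id=5 -> matches Sales
  - employee 6 (Uma): dept_id=5 -> matches Sales
  - employee 7 (Dana): dept_id=6 -> matches Design
  - employee 8 (Pete): dept_id=1 -> matches Legal
All 8 rows appear; 1 has NULL department.

SQL:
SELECT a.name, b.name AS department
FROM employees a
LEFT JOIN departments b ON a.dept_id = b.id

Result:
name   | department
-------+-----------
Yara   | Legal     
Victor | NULL      
Chris  | Security  
Iris   | Product   
Mia    | Sales     
Uma    | Sales     
Dana   | Design    
Pete   | Legal     


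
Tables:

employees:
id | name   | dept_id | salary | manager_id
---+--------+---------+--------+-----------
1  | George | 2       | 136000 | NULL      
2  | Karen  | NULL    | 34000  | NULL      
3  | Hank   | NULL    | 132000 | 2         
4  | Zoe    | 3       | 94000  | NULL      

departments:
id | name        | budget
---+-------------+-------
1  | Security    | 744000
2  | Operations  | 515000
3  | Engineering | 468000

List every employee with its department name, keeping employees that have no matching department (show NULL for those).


LEFT JOIN keeps every row from employees (the left table); where dept_id has no match in departments, the department columns become NULL. Walk through each employee:
  - employee 1 (George): dept_id=2 -> matches Operations
  - employee 2 (Karen): dept_id=NULL, no match -> kept with NULL
  - employee 3 (Hank): dept_id=NULL, no match -> kept with NULL
  - employee 4 (Zoe): dept_id=3 -> matches Engineering
All 4 rows appear; 2 have NULL department.

SQL:
SELECT a.name, b.name AS department
FROM employees a
LEFT JOIN departments b ON a.dept_id = b.id

Result:
name   | department 
-------+------------
George | Operations 
Karen  | NULL       
Hank   | NULL       
Zoe    | Engineering


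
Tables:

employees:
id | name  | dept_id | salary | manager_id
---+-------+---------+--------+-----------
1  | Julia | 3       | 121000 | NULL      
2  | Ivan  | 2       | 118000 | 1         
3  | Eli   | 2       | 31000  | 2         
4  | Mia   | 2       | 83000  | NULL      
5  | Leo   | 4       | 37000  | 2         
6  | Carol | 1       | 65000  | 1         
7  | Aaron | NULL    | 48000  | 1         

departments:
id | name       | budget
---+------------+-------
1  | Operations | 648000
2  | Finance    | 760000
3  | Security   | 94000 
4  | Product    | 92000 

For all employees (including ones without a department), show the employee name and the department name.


LEFT JOIN keeps every row from employees (the left table); where dept_id has no match in departments, the department columns become NULL. Walk through each employee:
  - employee 1 (Julia): dept_id=3 -> matches Security
  - employee 2 (Ivan): dept_id=2 -> matches Finance
  - employee 3 (Eli): dept_id=2 -> matches Finance
  - employee 4 (Mia): dept_id=2 -> matches Finance
  - employee 5 (Leo): dept_id=4 -> matches Product
  - employee 6 (Carol): dept_id=1 -> matches Operations
  - employee 7 (Aaron): dept_id=NULL, no match -> kept with NULL
All 7 rows appear; 1 has NULL department.

SQL:
SELECT a.name, b.name AS department
FROM employees a
LEFT JOIN departments b ON a.dept_id = b.id

Result:
name  | department
------+-----------
Julia | Security  
Ivan  | Finance   
Eli   | Finance   
Mia   | Finance   
Leo   | Product   
Carol | Operations
Aaron | NULL      


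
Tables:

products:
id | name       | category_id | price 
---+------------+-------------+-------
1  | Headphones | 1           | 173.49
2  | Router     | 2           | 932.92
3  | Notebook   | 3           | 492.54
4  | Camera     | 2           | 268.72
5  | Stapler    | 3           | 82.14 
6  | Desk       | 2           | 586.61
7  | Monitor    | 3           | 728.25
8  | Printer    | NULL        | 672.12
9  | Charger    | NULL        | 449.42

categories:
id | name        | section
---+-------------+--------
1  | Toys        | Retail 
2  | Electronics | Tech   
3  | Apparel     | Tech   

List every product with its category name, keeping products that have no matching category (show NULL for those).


LEFT JOIN keeps every row from products (the left table); where category_id has no match in categories, the category columns become NULL. Walk through each product:
  - product 1 (Headphones): category_id=1 -> matches Toys
  - product 2 (Router): category_id=2 -> matches Electronics
  - product 3 (Notebook): category_id=3 -> matches Apparel
  - product 4 (Camera): category_id=2 -> matches Electronics
  - product 5 (Stapler): category_id=3 -> matches Apparel
  - product 6 (Desk): category_id=2 -> matches Electronics
  - product 7 (Monitor): category_id=3 -> matches Apparel
  - product 8 (Printer): category_id=NULL, no match -> kept with NULL
  - product 9 (Charger): category_id=NULL, no match -> kept with NULL
All 9 rows appear; 2 have NULL category.

SQL:
SELECT a.name, b.name AS category
FROM products a
LEFT JOIN categories b ON a.category_id = b.id

Result:
name       | category   
-----------+------------
Headphones | Toys       
Router     | Electronics
Notebook   | Apparel    
Camera     | Electronics
Stapler    | Apparel    
Desk       | Electronics
Monitor    | Apparel    
Printer    | NULL       
Charger    | NULL       


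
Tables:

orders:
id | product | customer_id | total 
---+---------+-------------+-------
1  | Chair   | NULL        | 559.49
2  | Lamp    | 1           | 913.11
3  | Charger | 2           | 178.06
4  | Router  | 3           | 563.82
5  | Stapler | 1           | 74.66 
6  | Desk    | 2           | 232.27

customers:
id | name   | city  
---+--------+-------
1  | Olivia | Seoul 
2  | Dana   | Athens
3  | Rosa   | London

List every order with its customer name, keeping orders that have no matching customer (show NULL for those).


LEFT JOIN keeps every row from orders (the left table); where customer_id has no match in customers, the customer columns become NULL. Walk through each order:
  - order 1 (Chair): customer_id=NULL, no match -> kept with NULL
  - order 2 (Lamp): customer_id=1 -> matches Olivia
  - order 3 (Charger): customer_id=2 -> matches Dana
  - order 4 (Router): customer_id=3 -> matches Rosa
  - order 5 (Stapler): customer_id=1 -> matches Olivia
  - order 6 (Desk): customer_id=2 -> matches Dana
All 6 rows appear; 1 has NULL customer.

SQL:
SELECT a.product, b.name AS customer
FROM orders a
LEFT JOIN customers b ON a.customer_id = b.id

Result:
product | customer
--------+---------
Chair   | NULL    
Lamp    | Olivia  
Charger | Dana    
Router  | Rosa    
Stapler | Olivia  
Desk    | Dana    


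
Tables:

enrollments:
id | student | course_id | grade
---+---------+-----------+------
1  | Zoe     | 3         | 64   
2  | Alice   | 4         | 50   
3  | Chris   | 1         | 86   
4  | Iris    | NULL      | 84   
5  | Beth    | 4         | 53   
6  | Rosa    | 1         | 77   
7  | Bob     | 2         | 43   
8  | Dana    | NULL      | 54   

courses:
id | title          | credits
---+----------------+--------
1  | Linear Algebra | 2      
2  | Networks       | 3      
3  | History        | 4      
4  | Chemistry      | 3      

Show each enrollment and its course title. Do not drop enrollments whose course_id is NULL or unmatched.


LEFT JOIN keeps every row from enrollments (the left table); where course_id has no match in courses, the course columns become NULL. Walk through each enrollment:
  - enrollment 1 (Zoe): course_id=3 -> matches History
  - enrollment 2 (Alice): course_id=4 -> matches Chemistry
  - enrollment 3 (Chris): course_id=1 -> matches Linear Algebra
  - enrollment 4 (Iris): course_id=NULL, no match -> kept with NULL
  - enrollment 5 (Beth): course_id=4 -> matches Chemistry
  - enrollment 6 (Rosa): course_id=1 -> matches Linear Algebra
  - enrollment 7 (Bob): course_id=2 -> matches Networks
  - enrollment 8 (Dana): course_id=NULL, no match -> kept with NULL
All 8 rows appear; 2 have NULL course.

SQL:
SELECT a.student, b.title AS course
FROM enrollments a
LEFT JOIN courses b ON a.course_id = b.id

Result:
student | course        
--------+---------------
Zoe     | History       
Alice   | Chemistry     
Chris   | Linear Algebra
Iris    | NULL          
Beth    | Chemistry     
Rosa    | Linear Algebra
Bob     | Networks      
Dana    | NULL          


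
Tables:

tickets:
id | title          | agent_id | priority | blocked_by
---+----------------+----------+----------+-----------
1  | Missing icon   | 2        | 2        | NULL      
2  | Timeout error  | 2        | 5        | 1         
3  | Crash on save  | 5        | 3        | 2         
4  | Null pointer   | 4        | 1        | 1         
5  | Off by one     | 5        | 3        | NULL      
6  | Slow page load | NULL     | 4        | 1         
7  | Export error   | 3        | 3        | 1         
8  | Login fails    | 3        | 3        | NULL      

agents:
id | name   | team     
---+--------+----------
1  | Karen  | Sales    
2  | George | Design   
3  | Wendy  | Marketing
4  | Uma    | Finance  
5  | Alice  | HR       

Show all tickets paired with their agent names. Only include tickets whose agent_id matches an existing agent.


INNER JOIN keeps only tickets rows whose agent_id matches an id in agents. Walk through each ticket:
  - ticket 1 (Missing icon): agent_id=2 -> matches George
  - ticket 2 (Timeout error): agent_id=2 -> matches George
  - ticket 3 (Crash on save): agent_id=5 -> matches Alice
  - ticket 4 (Null pointer): agent_id=4 -> matches Uma
  - ticket 5 (Off by one): agent_id=5 -> matches Alice
  - ticket 6 (Slow page load): agent_id=NULL, no match -> dropped
  - ticket 7 (Export error): agent_id=3 -> matches Wendy
  - ticket 8 (Login fails): agent_id=3 -> matches Wendy
So 1 of 8 rows is dropped.

SQL:
SELECT a.title, b.name AS agent
FROM tickets a
INNER JOIN agents b ON a.agent_id = b.id

Result:
title         | agent 
--------------+-------
Missing icon  | George
Timeout error | George
Crash on save | Alice 
Null pointer  | Uma   
Off by one    | Alice 
Export error  | Wendy 
Login fails   | Wendy 


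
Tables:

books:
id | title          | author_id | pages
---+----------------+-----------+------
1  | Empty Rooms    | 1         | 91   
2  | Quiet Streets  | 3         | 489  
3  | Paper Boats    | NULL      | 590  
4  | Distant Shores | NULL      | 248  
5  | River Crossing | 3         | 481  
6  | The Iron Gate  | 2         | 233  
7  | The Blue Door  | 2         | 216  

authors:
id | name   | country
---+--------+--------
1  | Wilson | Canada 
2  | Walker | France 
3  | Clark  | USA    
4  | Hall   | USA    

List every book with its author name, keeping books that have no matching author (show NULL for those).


LEFT JOIN keeps every row from books (the left table); where author_id has no match in authors, the author columns become NULL. Walk through each book:
  - book 1 (Empty Rooms): author_id=1 -> matches Wilson
  - book 2 (Quiet Streets): author_id=3 -> matches Clark
  - book 3 (Paper Boats): author_id=NULL, no match -> kept with NULL
  - book 4 (Distant Shores): author_id=NULL, no match -> kept with NULL
  - book 5 (River Crossing): author_id=3 -> matches Clark
  - book 6 (The Iron Gate): author_id=2 -> matches Walker
  - book 7 (The Blue Door): author_id=2 -> matches Walker
All 7 rows appear; 2 have NULL author.

SQL:
SELECT a.title, b.name AS author
FROM books a
LEFT JOIN authors b ON a.author_id = b.id

Result:
title          | author
---------------+-------
Empty Rooms    | Wilson
Quiet Streets  | Clark 
Paper Boats    | NULL  
Distant Shores | NULL  
River Crossing | Clark 
The Iron Gate  | Walker
The Blue Door  | Walker


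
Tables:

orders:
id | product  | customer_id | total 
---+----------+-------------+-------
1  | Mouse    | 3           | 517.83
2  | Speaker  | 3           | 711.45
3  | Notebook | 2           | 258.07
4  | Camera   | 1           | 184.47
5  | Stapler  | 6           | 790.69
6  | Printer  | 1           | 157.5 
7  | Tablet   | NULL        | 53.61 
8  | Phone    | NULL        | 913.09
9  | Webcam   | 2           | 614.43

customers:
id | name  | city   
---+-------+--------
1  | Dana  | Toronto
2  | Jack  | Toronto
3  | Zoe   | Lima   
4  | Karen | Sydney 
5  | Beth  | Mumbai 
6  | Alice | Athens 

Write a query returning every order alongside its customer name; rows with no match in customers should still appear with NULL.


LEFT JOIN keeps every row from orders (the left table); where customer_id has no match in customers, the customer columns become NULL. Walk through each order:
  - order 1 (Mouse): customer_id=3 -> matches Zoe
  - order 2 (Speaker): customer_id=3 -> matches Zoe
  - order 3 (Notebook): customer_id=2 -> matches Jack
  - order 4 (Camera): customer_id=1 -> matches Dana
  - order 5 (Stapler): customer_id=6 -> matches Alice
  - order 6 (Printer): customer_id=1 -> matches Dana
  - order 7 (Tablet): customer_id=NULL, no match -> kept with NULL
  - order 8 (Phone): customer_id=NULL, no match -> kept with NULL
  - order 9 (Webcam): customer_id=2 -> matches Jack
All 9 rows appear; 2 have NULL customer.

SQL:
SELECT a.product, b.name AS customer
FROM orders a
LEFT JOIN customers b ON a.customer_id = b.id

Result:
product  | customer
---------+---------
Mouse    | Zoe     
Speaker  | Zoe     
Notebook | Jack    
Camera   | Dana    
Stapler  | Alice   
Printer  | Dana    
Tablet   | NULL    
Phone    | NULL    
Webcam   | Jack    


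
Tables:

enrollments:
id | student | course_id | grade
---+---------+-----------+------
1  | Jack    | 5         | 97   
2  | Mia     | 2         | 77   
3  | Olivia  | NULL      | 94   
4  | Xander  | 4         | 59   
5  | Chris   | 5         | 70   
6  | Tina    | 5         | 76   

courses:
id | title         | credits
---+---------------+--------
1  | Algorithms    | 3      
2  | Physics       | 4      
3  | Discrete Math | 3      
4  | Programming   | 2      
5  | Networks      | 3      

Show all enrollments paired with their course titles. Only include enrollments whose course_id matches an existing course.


INNER JOIN keeps only enrollments rows whose course_id matches an id in courses. Walk through each enrollment:
  - enrollment 1 (Jack): course_id=5 -> matches Networks
  - enrollment 2 (Mia): course_id=2 -> matches Physics
  - enrollment 3 (Olivia): course_id=NULL, no match -> dropped
  - enrollment 4 (Xander): course_id=4 -> matches Programming
  - enrollment 5 (Chris): course_id=5 -> matches Networks
  - enrollment 6 (Tina): course_id=5 -> matches Networks
So 1 of 6 rows is dropped.

SQL:
SELECT a.student, b.title AS course
FROM enrollments a
INNER JOIN courses b ON a.course_id = b.id

Result:
student | course     
--------+------------
Jack    | Networks   
Mia     | Physics    
Xander  | Programming
Chris   | Networks   
Tina    | Networks   


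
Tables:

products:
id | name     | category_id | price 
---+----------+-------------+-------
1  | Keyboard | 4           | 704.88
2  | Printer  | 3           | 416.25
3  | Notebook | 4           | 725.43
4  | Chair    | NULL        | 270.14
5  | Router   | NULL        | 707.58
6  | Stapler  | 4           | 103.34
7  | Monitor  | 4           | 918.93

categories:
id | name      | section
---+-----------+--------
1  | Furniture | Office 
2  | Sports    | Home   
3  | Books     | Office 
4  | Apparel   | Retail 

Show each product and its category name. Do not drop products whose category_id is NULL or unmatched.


LEFT JOIN keeps every row from products (the left table); where category_id has no match in categories, the category columns become NULL. Walk through each product:
  - product 1 (Keyboard): category_id=4 -> matches Apparel
  - product 2 (Printer): category_id=3 -> matches Books
  - product 3 (Notebook): category_id=4 -> matches Apparel
  - product 4 (Chair): category_id=NULL, no match -> kept with NULL
  - product 5 (Router): category_id=NULL, no match -> kept with NULL
  - product 6 (Stapler): category_id=4 -> matches Apparel
  - product 7 (Monitor): category_id=4 -> matches Apparel
All 7 rows appear; 2 have NULL category.

SQL:
SELECT a.name, b.name AS category
FROM products a
LEFT JOIN categories b ON a.category_id = b.id

Result:
name     | category
---------+---------
Keyboard | Apparel 
Printer  | Books   
Notebook | Apparel 
Chair    | NULL    
Router   | NULL    
Stapler  | Apparel 
Monitor  | Apparel 


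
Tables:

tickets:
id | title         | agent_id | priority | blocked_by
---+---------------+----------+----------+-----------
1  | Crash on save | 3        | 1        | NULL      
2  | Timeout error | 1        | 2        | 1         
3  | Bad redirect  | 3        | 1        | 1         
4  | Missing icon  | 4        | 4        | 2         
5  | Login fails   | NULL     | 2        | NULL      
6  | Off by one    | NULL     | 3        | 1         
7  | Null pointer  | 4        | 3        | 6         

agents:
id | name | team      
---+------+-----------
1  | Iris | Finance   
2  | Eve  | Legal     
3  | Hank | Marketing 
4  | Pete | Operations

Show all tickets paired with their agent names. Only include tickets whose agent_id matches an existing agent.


INNER JOIN keeps only tickets rows whose agent_id matches an id in agents. Walk through each ticket:
  - ticket 1 (Crash on save): agent_id=3 -> matches Hank
  - ticket 2 (Timeout error): agent_id=1 -> matches Iris
  - ticket 3 (Bad redirect): agent_id=3 -> matches Hank
  - ticket 4 (Missing icon): agent_id=4 -> matches Pete
  - ticket 5 (Login fails): agent_id=NULL, no match -> dropped
  - ticket 6 (Off by one): agent_id=NULL, no match -> dropped
  - ticket 7 (Null pointer): agent_id=4 -> matches Pete
So 2 of 7 rows are dropped.

SQL:
SELECT a.title, b.name AS agent
FROM tickets a
INNER JOIN agents b ON a.agent_id = b.id

Result:
title         | agent
--------------+------
Crash on save | Hank 
Timeout error | Iris 
Bad redirect  | Hank 
Missing icon  | Pete 
Null pointer  | Pete 


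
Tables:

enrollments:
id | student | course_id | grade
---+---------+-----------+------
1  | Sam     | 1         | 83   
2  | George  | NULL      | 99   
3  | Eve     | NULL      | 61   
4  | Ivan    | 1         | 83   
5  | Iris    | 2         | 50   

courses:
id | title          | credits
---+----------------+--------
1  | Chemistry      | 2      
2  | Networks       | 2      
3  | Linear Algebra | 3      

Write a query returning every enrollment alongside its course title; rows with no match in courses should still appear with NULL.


LEFT JOIN keeps every row from enrollments (the left table); where course_id has no match in courses, the course columns become NULL. Walk through each enrollment:
  - enrollment 1 (Sam): course_id=1 -> matches Chemistry
  - enrollment 2 (George): course_id=NULL, no match -> kept with NULL
  - enrollment 3 (Eve): course_id=NULL, no match -> kept with NULL
  - enrollment 4 (Ivan): course_id=1 -> matches Chemistry
  - enrollment 5 (Iris): course_id=2 -> matches Networks
All 5 rows appear; 2 have NULL course.

SQL:
SELECT a.student, b.title AS course
FROM enrollments a
LEFT JOIN courses b ON a.course_id = b.id

Result:
student | course   
--------+----------
Sam     | Chemistry
George  | NULL     
Eve     | NULL     
Ivan    | Chemistry
Iris    | Networks 


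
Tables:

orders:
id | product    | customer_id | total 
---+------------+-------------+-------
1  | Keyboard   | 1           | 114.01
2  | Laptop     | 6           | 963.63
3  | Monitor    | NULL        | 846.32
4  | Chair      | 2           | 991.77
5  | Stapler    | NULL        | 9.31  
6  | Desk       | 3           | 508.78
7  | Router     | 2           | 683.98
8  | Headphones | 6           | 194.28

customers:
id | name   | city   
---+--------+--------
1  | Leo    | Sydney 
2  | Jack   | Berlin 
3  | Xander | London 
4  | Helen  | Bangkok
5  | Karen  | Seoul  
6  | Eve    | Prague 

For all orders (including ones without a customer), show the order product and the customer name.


LEFT JOIN keeps every row from orders (the left table); where customer_id has no match in customers, the customer columns become NULL. Walk through each order:
  - order 1 (Keyboard): customer_id=1 -> matches Leo
  - order 2 (Laptop): customer_id=6 -> matches Eve
  - order 3 (Monitor): customer_id=NULL, no match -> kept with NULL
  - order 4 (Chair): customer_id=2 -> matches Jack
  - order 5 (Stapler): customer_id=NULL, no match -> kept with NULL
  - order 6 (Desk): customer_id=3 -> matches Xander
  - order 7 (Router): customer_id=2 -> matches Jack
  - order 8 (Headphones): customer_id=6 -> matches Eve
All 8 rows appear; 2 have NULL customer.

SQL:
SELECT a.product, b.name AS customer
FROM orders a
LEFT JOIN customers b ON a.customer_id = b.id

Result:
product    | customer
-----------+---------
Keyboard   | Leo     
Laptop     | Eve     
Monitor    | NULL    
Chair      | Jack    
Stapler    | NULL    
Desk       | Xander  
Router     | Jack    
Headphones | Eve     


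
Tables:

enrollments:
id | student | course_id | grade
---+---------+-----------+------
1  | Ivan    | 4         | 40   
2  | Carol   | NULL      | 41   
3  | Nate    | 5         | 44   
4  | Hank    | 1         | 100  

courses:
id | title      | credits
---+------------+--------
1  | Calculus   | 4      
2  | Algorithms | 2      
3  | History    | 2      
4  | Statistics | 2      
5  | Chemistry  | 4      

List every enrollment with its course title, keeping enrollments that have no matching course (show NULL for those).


LEFT JOIN keeps every row from enrollments (the left table); where course_id has no match in courses, the course columns become NULL. Walk through each enrollment:
  - enrollment 1 (Ivan): course_id=4 -> matches Statistics
  - enrollment 2 (Carol): course_id=NULL, no match -> kept with NULL
  - enrollment 3 (Nate): course_id=5 -> matches Chemistry
  - enrollment 4 (Hank): course_id=1 -> matches Calculus
All 4 rows appear; 1 has NULL course.

SQL:
SELECT a.student, b.title AS course
FROM enrollments a
LEFT JOIN courses b ON a.course_id = b.id

Result:
student | course    
--------+-----------
Ivan    | Statistics
Carol   | NULL      
Nate    | Chemistry 
Hank    | Calculus  


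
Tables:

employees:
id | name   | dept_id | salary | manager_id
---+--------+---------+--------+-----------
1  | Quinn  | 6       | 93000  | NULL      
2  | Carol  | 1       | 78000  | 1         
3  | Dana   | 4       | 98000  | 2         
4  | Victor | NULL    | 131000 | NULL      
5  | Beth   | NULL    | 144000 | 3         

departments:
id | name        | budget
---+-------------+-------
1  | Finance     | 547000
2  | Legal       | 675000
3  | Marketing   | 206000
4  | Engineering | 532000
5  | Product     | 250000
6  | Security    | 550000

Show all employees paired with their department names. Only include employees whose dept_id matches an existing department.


INNER JOIN keeps only employees rows whose dept_id matches an id in departments. Walk through each employee:
  - employee 1 (Quinn): dept_id=6 -> matches Security
  - employee 2 (Carol): dept_id=1 -> matches Finance
  - employee 3 (Dana): dept_id=4 -> matches Engineering
  - employee 4 (Victor): dept_id=NULL, no match -> dropped
  - employee 5 (Beth): dept_id=NULL, no match -> dropped
So 2 of 5 rows are dropped.

SQL:
SELECT a.name, b.name AS department
FROM employees a
INNER JOIN departments b ON a.dept_id = b.id

Result:
name  | department 
------+------------
Quinn | Security   
Carol | Finance    
Dana  | Engineering


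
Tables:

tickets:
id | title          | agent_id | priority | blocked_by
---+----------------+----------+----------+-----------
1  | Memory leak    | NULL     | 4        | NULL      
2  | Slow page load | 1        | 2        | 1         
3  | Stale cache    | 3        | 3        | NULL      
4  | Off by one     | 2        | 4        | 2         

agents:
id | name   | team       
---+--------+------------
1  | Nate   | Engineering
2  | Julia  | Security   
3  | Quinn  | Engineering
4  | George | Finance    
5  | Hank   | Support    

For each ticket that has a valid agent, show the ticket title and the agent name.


INNER JOIN keeps only tickets rows whose agent_id matches an id in agents. Walk through each ticket:
  - ticket 1 (Memory leak): agent_id=NULL, no match -> dropped
  - ticket 2 (Slow page load): agent_id=1 -> matches Nate
  - ticket 3 (Stale cache): agent_id=3 -> matches Quinn
  - ticket 4 (Off by one): agent_id=2 -> matches Julia
So 1 of 4 rows is dropped.

SQL:
SELECT a.title, b.name AS agent
FROM tickets a
INNER JOIN agents b ON a.agent_id = b.id

Result:
title          | agent
---------------+------
Slow page load | Nate 
Stale cache    | Quinn
Off by one     | Julia


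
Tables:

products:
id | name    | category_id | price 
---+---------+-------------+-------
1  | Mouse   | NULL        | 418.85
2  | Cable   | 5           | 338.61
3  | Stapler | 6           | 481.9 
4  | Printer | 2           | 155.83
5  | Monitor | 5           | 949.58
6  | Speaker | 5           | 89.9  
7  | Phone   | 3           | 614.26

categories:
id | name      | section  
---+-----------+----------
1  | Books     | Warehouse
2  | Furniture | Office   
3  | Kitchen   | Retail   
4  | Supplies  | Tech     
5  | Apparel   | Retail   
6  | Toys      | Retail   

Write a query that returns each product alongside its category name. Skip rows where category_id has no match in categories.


INNER JOIN keeps only products rows whose category_id matches an id in categories. Walk through each product:
  - product 1 (Mouse): category_id=NULL, no match -> dropped
  - product 2 (Cable): category_id=5 -> matches Apparel
  - product 3 (Stapler): category_id=6 -> matches Toys
  - product 4 (Printer): category_id=2 -> matches Furniture
  - product 5 (Monitor): category_id=5 -> matches Apparel
  - product 6 (Speaker): category_id=5 -> matches Apparel
  - product 7 (Phone): category_id=3 -> matches Kitchen
So 1 of 7 rows is dropped.

SQL:
SELECT a.name, b.name AS category
FROM products a
INNER JOIN categories b ON a.category_id = b.id

Result:
name    | category 
--------+----------
Cable   | Apparel  
Stapler | Toys     
Printer | Furniture
Monitor | Apparel  
Speaker | Apparel  
Phone   | Kitchen  


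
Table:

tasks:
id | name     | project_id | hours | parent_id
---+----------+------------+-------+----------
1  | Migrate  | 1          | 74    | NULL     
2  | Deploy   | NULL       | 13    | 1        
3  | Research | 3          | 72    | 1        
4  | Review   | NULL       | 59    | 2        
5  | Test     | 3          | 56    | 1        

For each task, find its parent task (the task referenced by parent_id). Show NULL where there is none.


This is a self-join: tasks is joined to a second copy of itself, matching each row's parent_id to another row's id. Use LEFT JOIN so rows with parent_id=NULL are kept.
  - task 1 (Migrate): parent_id=NULL -> NULL
  - task 2 (Deploy): parent_id=1 -> Migrate
  - task 3 (Research): parent_id=1 -> Migrate
  - task 4 (Review): parent_id=2 -> Deploy
  - task 5 (Test): parent_id=1 -> Migrate

SQL:
SELECT a.name AS item, b.name AS parent
FROM tasks a
LEFT JOIN tasks b ON a.parent_id = b.id

Result:
item     | parent 
---------+--------
Migrate  | NULL   
Deploy   | Migrate
Research | Migrate
Review   | Deploy 
Test     | Migrate


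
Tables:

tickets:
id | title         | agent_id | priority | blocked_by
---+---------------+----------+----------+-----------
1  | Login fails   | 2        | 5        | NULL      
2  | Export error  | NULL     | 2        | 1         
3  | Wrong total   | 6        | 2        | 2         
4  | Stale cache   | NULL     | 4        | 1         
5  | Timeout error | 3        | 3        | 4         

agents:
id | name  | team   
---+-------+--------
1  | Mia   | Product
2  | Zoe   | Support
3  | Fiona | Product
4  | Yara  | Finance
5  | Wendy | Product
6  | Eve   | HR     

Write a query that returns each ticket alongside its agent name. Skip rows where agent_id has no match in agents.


INNER JOIN keeps only tickets rows whose agent_id matches an id in agents. Walk through each ticket:
  - ticket 1 (Login fails): agent_id=2 -> matches Zoe
  - ticket 2 (Export error): agent_id=NULL, no match -> dropped
  - ticket 3 (Wrong total): agent_id=6 -> matches Eve
  - ticket 4 (Stale cache): agent_id=NULL, no match -> dropped
  - ticket 5 (Timeout error): agent_id=3 -> matches Fiona
So 2 of 5 rows are dropped.

SQL:
SELECT a.title, b.name AS agent
FROM tickets a
INNER JOIN agents b ON a.agent_id = b.id

Result:
title         | agent
--------------+------
Login fails   | Zoe  
Wrong total   | Eve  
Timeout error | Fiona


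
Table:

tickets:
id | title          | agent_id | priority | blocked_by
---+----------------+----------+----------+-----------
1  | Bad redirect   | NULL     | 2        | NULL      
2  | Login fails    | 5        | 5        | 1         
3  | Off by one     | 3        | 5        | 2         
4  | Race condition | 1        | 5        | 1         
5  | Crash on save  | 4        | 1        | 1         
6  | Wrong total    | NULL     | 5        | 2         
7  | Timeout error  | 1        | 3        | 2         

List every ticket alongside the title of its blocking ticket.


This is a self-join: tickets is joined to a second copy of itself, matching each row's blocked_by to another row's id. Use LEFT JOIN so rows with blocked_by=NULL are kept.
  - ticket 1 (Bad redirect): blocked_by=NULL -> NULL
  - ticket 2 (Login fails): blocked_by=1 -> Bad redirect
  - ticket 3 (Off by one): blocked_by=2 -> Login fails
  - ticket 4 (Race condition): blocked_by=1 -> Bad redirect
  - ticket 5 (Crash on save): blocked_by=1 -> Bad redirect
  - ticket 6 (Wrong total): blocked_by=2 -> Login fails
  - ticket 7 (Timeout error): blocked_by=2 -> Login fails

SQL:
SELECT a.title AS item, b.title AS blocked_by
FROM tickets a
LEFT JOIN tickets b ON a.blocked_by = b.id

Result:
item           | blocked_by  
---------------+-------------
Bad redirect   | NULL        
Login fails    | Bad redirect
Off by one     | Login fails 
Race condition | Bad redirect
Crash on save  | Bad redirect
Wrong total    | Login fails 
Timeout error  | Login fails 


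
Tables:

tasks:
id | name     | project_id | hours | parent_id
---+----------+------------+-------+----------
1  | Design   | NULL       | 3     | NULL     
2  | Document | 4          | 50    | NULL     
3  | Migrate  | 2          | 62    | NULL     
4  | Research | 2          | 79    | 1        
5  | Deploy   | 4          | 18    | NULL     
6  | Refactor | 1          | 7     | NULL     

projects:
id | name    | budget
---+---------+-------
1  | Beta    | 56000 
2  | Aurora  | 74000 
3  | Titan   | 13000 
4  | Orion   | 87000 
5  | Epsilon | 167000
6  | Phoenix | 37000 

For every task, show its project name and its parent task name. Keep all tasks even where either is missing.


Two LEFT JOINs from the same base table tasks: one to projects via project_id, one to tasks itself via parent_id. Both are LEFT so every task is preserved.
Match against projects:
  - task 1 (Design): project_id=NULL, no match -> kept with NULL
  - task 2 (Document): project_id=4 -> matches Orion
  - task 3 (Migrate): project_id=2 -> matches Aurora
  - task 4 (Research): project_id=2 -> matches Aurora
  - task 5 (Deploy): project_id=4 -> matches Orion
  - task 6 (Refactor): project_id=1 -> matches Beta
Match against tasks (self):
  - task 1 (Design): parent_id=NULL -> NULL
  - task 2 (Document): parent_id=NULL -> NULL
  - task 3 (Migrate): parent_id=NULL -> NULL
  - task 4 (Research): parent_id=1 -> Design
  - task 5 (Deploy): parent_id=NULL -> NULL
  - task 6 (Refactor): parent_id=NULL -> NULL

SQL:
SELECT a.name, b.name AS project, c.name AS parent
FROM tasks a
LEFT JOIN projects b ON a.project_id = b.id
LEFT JOIN tasks c ON a.parent_id = c.id

Result:
name     | project | parent
---------+---------+-------
Design   | NULL    | NULL  
Document | Orion   | NULL  
Migrate  | Aurora  | NULL  
Research | Aurora  | Design
Deploy   | Orion   | NULL  
Refactor | Beta    | NULL  


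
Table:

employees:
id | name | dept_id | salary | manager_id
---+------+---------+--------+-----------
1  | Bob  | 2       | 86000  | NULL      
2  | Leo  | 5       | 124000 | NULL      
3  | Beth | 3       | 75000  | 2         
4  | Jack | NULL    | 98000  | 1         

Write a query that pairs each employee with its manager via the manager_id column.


This is a self-join: employees is joined to a second copy of itself, matching each row's manager_id to another row's id. Use LEFT JOIN so rows with manager_id=NULL are kept.
  - employee 1 (Bob): manager_id=NULL -> NULL
  - employee 2 (Leo): manager_id=NULL -> NULL
  - employee 3 (Beth): manager_id=2 -> Leo
  - employee 4 (Jack): manager_id=1 -> Bob

SQL:
SELECT a.name AS item, b.name AS manager
FROM employees a
LEFT JOIN employees b ON a.manager_id = b.id

Result:
item | manager
-----+--------
Bob  | NULL   
Leo  | NULL   
Beth | Leo    
Jack | Bob    


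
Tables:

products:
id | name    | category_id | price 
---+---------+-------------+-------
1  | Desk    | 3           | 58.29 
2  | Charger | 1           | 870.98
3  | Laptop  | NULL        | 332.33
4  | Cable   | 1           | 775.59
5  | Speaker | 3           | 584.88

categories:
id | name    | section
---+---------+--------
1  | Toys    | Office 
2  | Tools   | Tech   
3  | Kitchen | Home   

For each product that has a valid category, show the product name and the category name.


INNER JOIN keeps only products rows whose category_id matches an id in categories. Walk through each product:
  - product 1 (Desk): category_id=3 -> matches Kitchen
  - product 2 (Charger): category_id=1 -> matches Toys
  - product 3 (Laptop): category_id=NULL, no match -> dropped
  - product 4 (Cable): category_id=1 -> matches Toys
  - product 5 (Speaker): category_id=3 -> matches Kitchen
So 1 of 5 rows is dropped.

SQL:
SELECT a.name, b.name AS category
FROM products a
INNER JOIN categories b ON a.category_id = b.id

Result:
name    | category
--------+---------
Desk    | Kitchen 
Charger | Toys    
Cable   | Toys    
Speaker | Kitchen 


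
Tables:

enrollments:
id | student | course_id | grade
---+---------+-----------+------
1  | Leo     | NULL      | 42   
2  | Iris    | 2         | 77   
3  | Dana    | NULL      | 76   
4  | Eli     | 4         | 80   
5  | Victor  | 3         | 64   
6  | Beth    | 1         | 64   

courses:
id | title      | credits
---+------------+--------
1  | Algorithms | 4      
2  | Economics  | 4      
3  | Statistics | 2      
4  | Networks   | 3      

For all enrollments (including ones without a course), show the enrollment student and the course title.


LEFT JOIN keeps every row from enrollments (the left table); where course_id has no match in courses, the course columns become NULL. Walk through each enrollment:
  - enrollment 1 (Leo): course_id=NULL, no match -> kept with NULL
  - enrollment 2 (Iris): course_id=2 -> matches Economics
  - enrollment 3 (Dana): course_id=NULL, no match -> kept with NULL
  - enrollment 4 (Eli): course_id=4 -> matches Networks
  - enrollment 5 (Victor): course_id=3 -> matches Statistics
  - enrollment 6 (Beth): course_id=1 -> matches Algorithms
All 6 rows appear; 2 have NULL course.

SQL:
SELECT a.student, b.title AS course
FROM enrollments a
LEFT JOIN courses b ON a.course_id = b.id

Result:
student | course    
--------+-----------
Leo     | NULL      
Iris    | Economics 
Dana    | NULL      
Eli     | Networks  
Victor  | Statistics
Beth    | Algorithms


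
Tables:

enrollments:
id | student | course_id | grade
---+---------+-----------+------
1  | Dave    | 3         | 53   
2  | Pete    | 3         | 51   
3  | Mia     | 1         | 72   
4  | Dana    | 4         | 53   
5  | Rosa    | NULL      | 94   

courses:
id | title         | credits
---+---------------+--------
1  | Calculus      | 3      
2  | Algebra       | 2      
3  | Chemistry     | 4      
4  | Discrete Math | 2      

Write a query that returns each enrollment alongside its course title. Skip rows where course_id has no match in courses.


INNER JOIN keeps only enrollments rows whose course_id matches an id in courses. Walk through each enrollment:
  - enrollment 1 (Dave): course_id=3 -> matches Chemistry
  - enrollment 2 (Pete): course_id=3 -> matches Chemistry
  - enrollment 3 (Mia): course_id=1 -> matches Calculus
  - enrollment 4 (Dana): course_id=4 -> matches Discrete Math
  - enrollment 5 (Rosa): course_id=NULL, no match -> dropped
So 1 of 5 rows is dropped.

SQL:
SELECT a.student, b.title AS course
FROM enrollments a
INNER JOIN courses b ON a.course_id = b.id

Result:
student | course       
--------+--------------
Dave    | Chemistry    
Pete    | Chemistry    
Mia     | Calculus     
Dana    | Discrete Math
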